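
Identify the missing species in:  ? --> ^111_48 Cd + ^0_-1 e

Conserve mass number: A = 111 + 0, so A = 111.
Conserve atomic number: Z = 48 − 1, so Z = 47.
Z = 47 is silver, so the species is ^111_47 Ag.

Ag-111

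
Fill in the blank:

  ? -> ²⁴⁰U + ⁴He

Pu-244

Conserve mass number: A = 240 + 4, so A = 244.
Conserve atomic number: Z = 92 + 2, so Z = 94.
Z = 94 is plutonium, so the species is ²⁴⁴Pu.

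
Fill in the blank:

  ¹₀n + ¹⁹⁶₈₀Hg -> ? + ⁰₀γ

Hg-197

Conserve mass number: 1 + 196 = A + 0, so A = 197.
Conserve atomic number: 0 + 80 = Z + 0, so Z = 80.
Z = 80 is mercury, so the species is ¹⁹⁷₈₀Hg.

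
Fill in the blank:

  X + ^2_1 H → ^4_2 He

deuteron

Conserve mass number: A + 2 = 4, so A = 2.
Conserve atomic number: Z + 1 = 2, so Z = 1.
A = 2 and Z = 1 is ^2_1 H — a deuteron.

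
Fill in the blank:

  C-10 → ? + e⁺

Conserve mass number: 10 = A + 0, so A = 10.
Conserve atomic number: 6 = Z + 1, so Z = 5.
Z = 5 is boron, so the species is B-10.

B-10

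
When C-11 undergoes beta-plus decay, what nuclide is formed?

B-11

Beta-plus decay: mass number changes by +0, atomic number by -1.
A: 11 = 11; Z: 6 − 1 = 5.
Z = 5 is boron, so the daughter is B-11.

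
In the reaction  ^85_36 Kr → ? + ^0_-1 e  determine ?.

Conserve mass number: 85 = A + 0, so A = 85.
Conserve atomic number: 36 = Z − 1, so Z = 37.
Z = 37 is rubidium, so the species is ^85_37 Rb.

Rb-85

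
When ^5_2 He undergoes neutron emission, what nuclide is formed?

He-4

Neutron emission: mass number changes by -1, atomic number by +0.
A: 5 − 1 = 4; Z: 2 = 2.
Z = 2 is helium, so the daughter is ^4_2 He.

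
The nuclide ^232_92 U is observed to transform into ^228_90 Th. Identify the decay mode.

ΔA = 228 − 232 = -4; ΔZ = 90 − 92 = -2.
A drops by 4 and Z drops by 2 — the signature of alpha emission.

alpha decay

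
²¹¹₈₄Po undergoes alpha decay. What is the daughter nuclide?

Alpha decay: mass number changes by -4, atomic number by -2.
A: 211 − 4 = 207; Z: 84 − 2 = 82.
Z = 82 is lead, so the daughter is ²⁰⁷₈₂Pb.

Pb-207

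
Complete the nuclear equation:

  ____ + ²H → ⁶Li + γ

Conserve mass number: A + 2 = 6 + 0, so A = 4.
Conserve atomic number: Z + 1 = 3 + 0, so Z = 2.
A = 4 and Z = 2 is ⁴He — an alpha particle.

alpha particle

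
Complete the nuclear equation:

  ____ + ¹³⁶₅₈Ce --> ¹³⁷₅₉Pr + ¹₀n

deuteron

Conserve mass number: A + 136 = 137 + 1, so A = 2.
Conserve atomic number: Z + 58 = 59 + 0, so Z = 1.
A = 2 and Z = 1 is ²₁H — a deuteron.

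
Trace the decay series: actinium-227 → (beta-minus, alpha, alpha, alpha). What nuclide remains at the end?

Start: (A, Z) = (227, 89).
After β⁻: (227, 90).
After α: (223, 88).
After α: (219, 86).
After α: (215, 84).
Z = 84 is polonium.

Po-215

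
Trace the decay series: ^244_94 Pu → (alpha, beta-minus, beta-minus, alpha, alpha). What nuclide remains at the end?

Start: (A, Z) = (244, 94).
After α: (240, 92).
After β⁻: (240, 93).
After β⁻: (240, 94).
After α: (236, 92).
After α: (232, 90).
Z = 90 is thorium.

Th-232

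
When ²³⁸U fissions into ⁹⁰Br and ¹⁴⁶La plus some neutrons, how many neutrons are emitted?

Conserve mass number: 238 = 90 + 146 + k, so k = 238 − 236 = 2.
Check atomic number: 92 = 35 + 57 + 0 = 92. ✓

2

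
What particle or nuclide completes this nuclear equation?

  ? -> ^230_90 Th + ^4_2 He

U-234

Conserve mass number: A = 230 + 4, so A = 234.
Conserve atomic number: Z = 90 + 2, so Z = 92.
Z = 92 is uranium, so the species is ^234_92 U.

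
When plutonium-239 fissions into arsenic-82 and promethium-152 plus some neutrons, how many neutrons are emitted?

Conserve mass number: 239 = 82 + 152 + k, so k = 239 − 234 = 5.
Check atomic number: 94 = 33 + 61 + 0 = 94. ✓

5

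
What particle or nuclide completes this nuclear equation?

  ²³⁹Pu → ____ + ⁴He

U-235

Conserve mass number: 239 = A + 4, so A = 235.
Conserve atomic number: 94 = Z + 2, so Z = 92.
Z = 92 is uranium, so the species is ²³⁵U.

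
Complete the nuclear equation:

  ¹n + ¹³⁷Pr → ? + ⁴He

La-134

Conserve mass number: 1 + 137 = A + 4, so A = 134.
Conserve atomic number: 0 + 59 = Z + 2, so Z = 57.
Z = 57 is lanthanum, so the species is ¹³⁴La.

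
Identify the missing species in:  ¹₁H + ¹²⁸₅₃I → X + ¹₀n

Conserve mass number: 1 + 128 = A + 1, so A = 128.
Conserve atomic number: 1 + 53 = Z + 0, so Z = 54.
Z = 54 is xenon, so the species is ¹²⁸₅₄Xe.

Xe-128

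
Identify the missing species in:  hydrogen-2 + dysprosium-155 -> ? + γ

Conserve mass number: 2 + 155 = A + 0, so A = 157.
Conserve atomic number: 1 + 66 = Z + 0, so Z = 67.
Z = 67 is holmium, so the species is holmium-157.

Ho-157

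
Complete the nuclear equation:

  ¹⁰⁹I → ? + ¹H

Te-108

Conserve mass number: 109 = A + 1, so A = 108.
Conserve atomic number: 53 = Z + 1, so Z = 52.
Z = 52 is tellurium, so the species is ¹⁰⁸Te.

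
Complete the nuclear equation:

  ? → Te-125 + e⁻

Sb-125

Conserve mass number: A = 125 + 0, so A = 125.
Conserve atomic number: Z = 52 − 1, so Z = 51.
Z = 51 is antimony, so the species is Sb-125.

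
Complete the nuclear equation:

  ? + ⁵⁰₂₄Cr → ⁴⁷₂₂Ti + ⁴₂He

Conserve mass number: A + 50 = 47 + 4, so A = 1.
Conserve atomic number: Z + 24 = 22 + 2, so Z = 0.
A = 1 and Z = 0 is ¹₀n — a neutron.

neutron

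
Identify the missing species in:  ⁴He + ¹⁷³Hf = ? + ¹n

W-176

Conserve mass number: 4 + 173 = A + 1, so A = 176.
Conserve atomic number: 2 + 72 = Z + 0, so Z = 74.
Z = 74 is tungsten, so the species is ¹⁷⁶W.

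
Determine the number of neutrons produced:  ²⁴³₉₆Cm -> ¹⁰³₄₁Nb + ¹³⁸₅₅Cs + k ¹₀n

Conserve mass number: 243 = 103 + 138 + k, so k = 243 − 241 = 2.
Check atomic number: 96 = 41 + 55 + 0 = 96. ✓

2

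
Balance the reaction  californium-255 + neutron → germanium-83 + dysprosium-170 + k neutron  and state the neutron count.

3

Conserve mass number: 256 = 83 + 170 + k, so k = 256 − 253 = 3.
Check atomic number: 98 = 32 + 66 + 0 = 98. ✓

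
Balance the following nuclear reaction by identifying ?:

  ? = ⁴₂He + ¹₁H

Li-5

Conserve mass number: A = 4 + 1, so A = 5.
Conserve atomic number: Z = 2 + 1, so Z = 3.
Z = 3 is lithium, so the species is ⁵₃Li.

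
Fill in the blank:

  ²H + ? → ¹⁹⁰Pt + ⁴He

Conserve mass number: 2 + A = 190 + 4, so A = 192.
Conserve atomic number: 1 + Z = 78 + 2, so Z = 79.
Z = 79 is gold, so the species is ¹⁹²Au.

Au-192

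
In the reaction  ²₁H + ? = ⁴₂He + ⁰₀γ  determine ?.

deuteron

Conserve mass number: 2 + A = 4 + 0, so A = 2.
Conserve atomic number: 1 + Z = 2 + 0, so Z = 1.
A = 2 and Z = 1 is ²₁H — a deuteron.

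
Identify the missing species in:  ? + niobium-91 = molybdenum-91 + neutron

proton

Conserve mass number: A + 91 = 91 + 1, so A = 1.
Conserve atomic number: Z + 41 = 42 + 0, so Z = 1.
A = 1 and Z = 1 is hydrogen-1 — a proton.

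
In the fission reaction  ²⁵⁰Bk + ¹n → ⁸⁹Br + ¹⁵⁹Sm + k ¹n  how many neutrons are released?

3

Conserve mass number: 251 = 89 + 159 + k, so k = 251 − 248 = 3.
Check atomic number: 97 = 35 + 62 + 0 = 97. ✓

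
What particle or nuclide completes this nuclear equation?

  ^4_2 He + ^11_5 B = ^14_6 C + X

proton

Conserve mass number: 4 + 11 = 14 + A, so A = 1.
Conserve atomic number: 2 + 5 = 6 + Z, so Z = 1.
A = 1 and Z = 1 is ^1_1 H — a proton.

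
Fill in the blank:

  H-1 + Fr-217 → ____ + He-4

Rn-214

Conserve mass number: 1 + 217 = A + 4, so A = 214.
Conserve atomic number: 1 + 87 = Z + 2, so Z = 86.
Z = 86 is radon, so the species is Rn-214.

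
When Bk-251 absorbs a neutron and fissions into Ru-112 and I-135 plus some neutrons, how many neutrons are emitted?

5

Conserve mass number: 252 = 112 + 135 + k, so k = 252 − 247 = 5.
Check atomic number: 97 = 44 + 53 + 0 = 97. ✓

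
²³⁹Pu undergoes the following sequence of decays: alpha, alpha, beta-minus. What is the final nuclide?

Start: (A, Z) = (239, 94).
After α: (235, 92).
After α: (231, 90).
After β⁻: (231, 91).
Z = 91 is protactinium.

Pa-231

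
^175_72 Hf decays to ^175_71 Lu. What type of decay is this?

ΔA = 175 − 175 = 0; ΔZ = 71 − 72 = -1.
A is unchanged and Z drops by 1 — a proton has become a neutron (β⁺ emission or electron capture).

beta-plus decay or electron capture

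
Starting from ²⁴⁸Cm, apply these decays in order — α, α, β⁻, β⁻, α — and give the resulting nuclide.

Start: (A, Z) = (248, 96).
After α: (244, 94).
After α: (240, 92).
After β⁻: (240, 93).
After β⁻: (240, 94).
After α: (236, 92).
Z = 92 is uranium.

U-236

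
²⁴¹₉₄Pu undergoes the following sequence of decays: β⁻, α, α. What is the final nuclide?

Start: (A, Z) = (241, 94).
After β⁻: (241, 95).
After α: (237, 93).
After α: (233, 91).
Z = 91 is protactinium.

Pa-233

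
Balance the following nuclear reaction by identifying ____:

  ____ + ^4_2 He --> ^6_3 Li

deuteron

Conserve mass number: A + 4 = 6, so A = 2.
Conserve atomic number: Z + 2 = 3, so Z = 1.
A = 2 and Z = 1 is ^2_1 H — a deuteron.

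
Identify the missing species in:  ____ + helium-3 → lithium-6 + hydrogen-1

Conserve mass number: A + 3 = 6 + 1, so A = 4.
Conserve atomic number: Z + 2 = 3 + 1, so Z = 2.
A = 4 and Z = 2 is helium-4 — an alpha particle.

alpha particle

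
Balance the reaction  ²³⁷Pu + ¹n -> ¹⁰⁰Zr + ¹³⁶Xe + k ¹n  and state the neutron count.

2

Conserve mass number: 238 = 100 + 136 + k, so k = 238 − 236 = 2.
Check atomic number: 94 = 40 + 54 + 0 = 94. ✓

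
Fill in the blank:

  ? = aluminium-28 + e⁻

Mg-28

Conserve mass number: A = 28 + 0, so A = 28.
Conserve atomic number: Z = 13 − 1, so Z = 12.
Z = 12 is magnesium, so the species is magnesium-28.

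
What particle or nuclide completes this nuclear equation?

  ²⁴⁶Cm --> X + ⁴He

Pu-242

Conserve mass number: 246 = A + 4, so A = 242.
Conserve atomic number: 96 = Z + 2, so Z = 94.
Z = 94 is plutonium, so the species is ²⁴²Pu.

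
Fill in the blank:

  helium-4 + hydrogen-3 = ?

Conserve mass number: 4 + 3 = A, so A = 7.
Conserve atomic number: 2 + 1 = Z, so Z = 3.
Z = 3 is lithium, so the species is lithium-7.

Li-7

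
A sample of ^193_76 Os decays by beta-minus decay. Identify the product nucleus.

Beta-minus decay: mass number changes by +0, atomic number by +1.
A: 193 = 193; Z: 76 + 1 = 77.
Z = 77 is iridium, so the daughter is ^193_77 Ir.

Ir-193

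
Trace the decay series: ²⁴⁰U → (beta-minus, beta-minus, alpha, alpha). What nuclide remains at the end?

Th-232

Start: (A, Z) = (240, 92).
After β⁻: (240, 93).
After β⁻: (240, 94).
After α: (236, 92).
After α: (232, 90).
Z = 90 is thorium.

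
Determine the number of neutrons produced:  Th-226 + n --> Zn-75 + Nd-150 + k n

2

Conserve mass number: 227 = 75 + 150 + k, so k = 227 − 225 = 2.
Check atomic number: 90 = 30 + 60 + 0 = 90. ✓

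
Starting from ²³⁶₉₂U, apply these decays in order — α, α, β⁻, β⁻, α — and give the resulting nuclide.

Ra-224

Start: (A, Z) = (236, 92).
After α: (232, 90).
After α: (228, 88).
After β⁻: (228, 89).
After β⁻: (228, 90).
After α: (224, 88).
Z = 88 is radium.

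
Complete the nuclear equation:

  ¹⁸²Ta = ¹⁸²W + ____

Conserve mass number: 182 = 182 + A, so A = 0.
Conserve atomic number: 73 = 74 + Z, so Z = -1.
A = 0 and Z = -1 is e⁻ — a beta-minus particle.

beta-minus particle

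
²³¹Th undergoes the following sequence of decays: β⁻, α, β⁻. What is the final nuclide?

Th-227

Start: (A, Z) = (231, 90).
After β⁻: (231, 91).
After α: (227, 89).
After β⁻: (227, 90).
Z = 90 is thorium.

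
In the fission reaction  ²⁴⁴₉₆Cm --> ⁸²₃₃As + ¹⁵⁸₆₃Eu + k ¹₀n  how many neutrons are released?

Conserve mass number: 244 = 82 + 158 + k, so k = 244 − 240 = 4.
Check atomic number: 96 = 33 + 63 + 0 = 96. ✓

4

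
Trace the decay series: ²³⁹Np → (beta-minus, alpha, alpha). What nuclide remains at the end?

Th-231

Start: (A, Z) = (239, 93).
After β⁻: (239, 94).
After α: (235, 92).
After α: (231, 90).
Z = 90 is thorium.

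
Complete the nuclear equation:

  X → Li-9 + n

Li-10

Conserve mass number: A = 9 + 1, so A = 10.
Conserve atomic number: Z = 3 + 0, so Z = 3.
Z = 3 is lithium, so the species is Li-10.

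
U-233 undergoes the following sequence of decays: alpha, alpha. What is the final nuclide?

Ra-225

Start: (A, Z) = (233, 92).
After α: (229, 90).
After α: (225, 88).
Z = 88 is radium.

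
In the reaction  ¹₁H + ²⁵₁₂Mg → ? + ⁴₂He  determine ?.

Conserve mass number: 1 + 25 = A + 4, so A = 22.
Conserve atomic number: 1 + 12 = Z + 2, so Z = 11.
Z = 11 is sodium, so the species is ²²₁₁Na.

Na-22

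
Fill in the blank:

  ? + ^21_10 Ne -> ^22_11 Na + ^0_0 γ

Conserve mass number: A + 21 = 22 + 0, so A = 1.
Conserve atomic number: Z + 10 = 11 + 0, so Z = 1.
A = 1 and Z = 1 is ^1_1 H — a proton.

proton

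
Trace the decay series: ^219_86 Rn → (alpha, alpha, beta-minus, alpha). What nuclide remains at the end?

Start: (A, Z) = (219, 86).
After α: (215, 84).
After α: (211, 82).
After β⁻: (211, 83).
After α: (207, 81).
Z = 81 is thallium.

Tl-207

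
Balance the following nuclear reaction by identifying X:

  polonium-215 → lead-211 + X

alpha particle

Conserve mass number: 215 = 211 + A, so A = 4.
Conserve atomic number: 84 = 82 + Z, so Z = 2.
A = 4 and Z = 2 is helium-4 — an alpha particle.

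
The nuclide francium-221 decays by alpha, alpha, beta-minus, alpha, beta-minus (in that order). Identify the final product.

Start: (A, Z) = (221, 87).
After α: (217, 85).
After α: (213, 83).
After β⁻: (213, 84).
After α: (209, 82).
After β⁻: (209, 83).
Z = 83 is bismuth.

Bi-209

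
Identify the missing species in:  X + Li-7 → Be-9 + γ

deuteron

Conserve mass number: A + 7 = 9 + 0, so A = 2.
Conserve atomic number: Z + 3 = 4 + 0, so Z = 1.
A = 2 and Z = 1 is H-2 — a deuteron.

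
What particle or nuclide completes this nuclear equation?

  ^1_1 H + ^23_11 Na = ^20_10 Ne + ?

alpha particle

Conserve mass number: 1 + 23 = 20 + A, so A = 4.
Conserve atomic number: 1 + 11 = 10 + Z, so Z = 2.
A = 4 and Z = 2 is ^4_2 He — an alpha particle.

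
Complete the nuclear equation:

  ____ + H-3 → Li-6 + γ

He-3

Conserve mass number: A + 3 = 6 + 0, so A = 3.
Conserve atomic number: Z + 1 = 3 + 0, so Z = 2.
Z = 2 is helium, so the species is He-3.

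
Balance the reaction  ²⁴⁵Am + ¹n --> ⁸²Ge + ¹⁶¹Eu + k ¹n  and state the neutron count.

Conserve mass number: 246 = 82 + 161 + k, so k = 246 − 243 = 3.
Check atomic number: 95 = 32 + 63 + 0 = 95. ✓

3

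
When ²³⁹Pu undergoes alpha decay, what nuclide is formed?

Alpha decay: mass number changes by -4, atomic number by -2.
A: 239 − 4 = 235; Z: 94 − 2 = 92.
Z = 92 is uranium, so the daughter is ²³⁵U.

U-235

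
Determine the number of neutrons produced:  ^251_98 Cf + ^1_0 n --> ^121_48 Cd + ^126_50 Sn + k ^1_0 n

5

Conserve mass number: 252 = 121 + 126 + k, so k = 252 − 247 = 5.
Check atomic number: 98 = 48 + 50 + 0 = 98. ✓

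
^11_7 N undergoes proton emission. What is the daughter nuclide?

C-10

Proton emission: mass number changes by -1, atomic number by -1.
A: 11 − 1 = 10; Z: 7 − 1 = 6.
Z = 6 is carbon, so the daughter is ^10_6 C.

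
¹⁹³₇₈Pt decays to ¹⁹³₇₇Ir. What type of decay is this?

ΔA = 193 − 193 = 0; ΔZ = 77 − 78 = -1.
A is unchanged and Z drops by 1 — a proton has become a neutron (β⁺ emission or electron capture).

beta-plus decay or electron capture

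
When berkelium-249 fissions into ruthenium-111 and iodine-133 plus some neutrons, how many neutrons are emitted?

Conserve mass number: 249 = 111 + 133 + k, so k = 249 − 244 = 5.
Check atomic number: 97 = 44 + 53 + 0 = 97. ✓

5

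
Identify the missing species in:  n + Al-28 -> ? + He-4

Na-25

Conserve mass number: 1 + 28 = A + 4, so A = 25.
Conserve atomic number: 0 + 13 = Z + 2, so Z = 11.
Z = 11 is sodium, so the species is Na-25.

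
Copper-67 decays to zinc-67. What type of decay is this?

ΔA = 67 − 67 = 0; ΔZ = 30 − 29 = +1.
A is unchanged and Z rises by 1 — a neutron has become a proton (β⁻ decay).

beta-minus decay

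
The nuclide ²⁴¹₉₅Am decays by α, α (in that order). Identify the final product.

Pa-233

Start: (A, Z) = (241, 95).
After α: (237, 93).
After α: (233, 91).
Z = 91 is protactinium.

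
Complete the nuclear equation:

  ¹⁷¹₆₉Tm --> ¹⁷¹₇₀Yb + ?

beta-minus particle

Conserve mass number: 171 = 171 + A, so A = 0.
Conserve atomic number: 69 = 70 + Z, so Z = -1.
A = 0 and Z = -1 is ⁰₋₁e — a beta-minus particle.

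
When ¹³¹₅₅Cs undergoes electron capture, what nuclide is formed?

Electron capture: mass number changes by +0, atomic number by -1.
A: 131 = 131; Z: 55 − 1 = 54.
Z = 54 is xenon, so the daughter is ¹³¹₅₄Xe.

Xe-131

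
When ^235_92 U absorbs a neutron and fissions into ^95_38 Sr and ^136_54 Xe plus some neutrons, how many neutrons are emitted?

5

Conserve mass number: 236 = 95 + 136 + k, so k = 236 − 231 = 5.
Check atomic number: 92 = 38 + 54 + 0 = 92. ✓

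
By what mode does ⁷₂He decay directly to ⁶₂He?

ΔA = 6 − 7 = -1; ΔZ = 2 − 2 = +0.
A drops by 1 with Z unchanged — a neutron was emitted.

neutron emission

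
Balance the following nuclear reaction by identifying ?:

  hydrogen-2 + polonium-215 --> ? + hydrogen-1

Po-216

Conserve mass number: 2 + 215 = A + 1, so A = 216.
Conserve atomic number: 1 + 84 = Z + 1, so Z = 84.
Z = 84 is polonium, so the species is polonium-216.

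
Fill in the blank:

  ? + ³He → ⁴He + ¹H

Conserve mass number: A + 3 = 4 + 1, so A = 2.
Conserve atomic number: Z + 2 = 2 + 1, so Z = 1.
A = 2 and Z = 1 is ²H — a deuteron.

deuteron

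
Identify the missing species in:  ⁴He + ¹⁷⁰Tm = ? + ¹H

Conserve mass number: 4 + 170 = A + 1, so A = 173.
Conserve atomic number: 2 + 69 = Z + 1, so Z = 70.
Z = 70 is ytterbium, so the species is ¹⁷³Yb.

Yb-173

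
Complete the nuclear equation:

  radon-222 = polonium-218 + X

alpha particle

Conserve mass number: 222 = 218 + A, so A = 4.
Conserve atomic number: 86 = 84 + Z, so Z = 2.
A = 4 and Z = 2 is helium-4 — an alpha particle.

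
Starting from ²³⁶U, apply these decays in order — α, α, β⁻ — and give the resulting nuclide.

Start: (A, Z) = (236, 92).
After α: (232, 90).
After α: (228, 88).
After β⁻: (228, 89).
Z = 89 is actinium.

Ac-228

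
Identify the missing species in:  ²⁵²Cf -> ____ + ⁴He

Conserve mass number: 252 = A + 4, so A = 248.
Conserve atomic number: 98 = Z + 2, so Z = 96.
Z = 96 is curium, so the species is ²⁴⁸Cm.

Cm-248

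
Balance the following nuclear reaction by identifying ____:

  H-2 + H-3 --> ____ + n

He-4

Conserve mass number: 2 + 3 = A + 1, so A = 4.
Conserve atomic number: 1 + 1 = Z + 0, so Z = 2.
A = 4 and Z = 2 is He-4 — an alpha particle.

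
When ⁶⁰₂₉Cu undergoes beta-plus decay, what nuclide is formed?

Ni-60

Beta-plus decay: mass number changes by +0, atomic number by -1.
A: 60 = 60; Z: 29 − 1 = 28.
Z = 28 is nickel, so the daughter is ⁶⁰₂₈Ni.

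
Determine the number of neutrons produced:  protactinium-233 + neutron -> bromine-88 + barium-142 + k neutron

4

Conserve mass number: 234 = 88 + 142 + k, so k = 234 − 230 = 4.
Check atomic number: 91 = 35 + 56 + 0 = 91. ✓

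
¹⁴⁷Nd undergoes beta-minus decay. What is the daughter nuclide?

Pm-147

Beta-minus decay: mass number changes by +0, atomic number by +1.
A: 147 = 147; Z: 60 + 1 = 61.
Z = 61 is promethium, so the daughter is ¹⁴⁷Pm.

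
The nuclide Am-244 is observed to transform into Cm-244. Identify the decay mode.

ΔA = 244 − 244 = 0; ΔZ = 96 − 95 = +1.
A is unchanged and Z rises by 1 — a neutron has become a proton (β⁻ decay).

beta-minus decay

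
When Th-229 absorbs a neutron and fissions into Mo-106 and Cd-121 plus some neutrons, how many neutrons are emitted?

Conserve mass number: 230 = 106 + 121 + k, so k = 230 − 227 = 3.
Check atomic number: 90 = 42 + 48 + 0 = 90. ✓

3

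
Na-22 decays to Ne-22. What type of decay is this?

beta-plus decay or electron capture

ΔA = 22 − 22 = 0; ΔZ = 10 − 11 = -1.
A is unchanged and Z drops by 1 — a proton has become a neutron (β⁺ emission or electron capture).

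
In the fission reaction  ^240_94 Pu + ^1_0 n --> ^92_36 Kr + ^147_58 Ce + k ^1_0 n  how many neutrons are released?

2

Conserve mass number: 241 = 92 + 147 + k, so k = 241 − 239 = 2.
Check atomic number: 94 = 36 + 58 + 0 = 94. ✓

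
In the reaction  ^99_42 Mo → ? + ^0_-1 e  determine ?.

Conserve mass number: 99 = A + 0, so A = 99.
Conserve atomic number: 42 = Z − 1, so Z = 43.
Z = 43 is technetium, so the species is ^99_43 Tc.

Tc-99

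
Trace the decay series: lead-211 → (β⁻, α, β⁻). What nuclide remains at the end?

Pb-207

Start: (A, Z) = (211, 82).
After β⁻: (211, 83).
After α: (207, 81).
After β⁻: (207, 82).
Z = 82 is lead.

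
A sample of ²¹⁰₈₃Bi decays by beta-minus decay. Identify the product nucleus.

Po-210

Beta-minus decay: mass number changes by +0, atomic number by +1.
A: 210 = 210; Z: 83 + 1 = 84.
Z = 84 is polonium, so the daughter is ²¹⁰₈₄Po.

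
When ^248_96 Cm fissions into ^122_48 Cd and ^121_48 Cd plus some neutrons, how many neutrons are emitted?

5

Conserve mass number: 248 = 122 + 121 + k, so k = 248 − 243 = 5.
Check atomic number: 96 = 48 + 48 + 0 = 96. ✓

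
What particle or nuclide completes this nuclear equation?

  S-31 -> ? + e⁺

P-31

Conserve mass number: 31 = A + 0, so A = 31.
Conserve atomic number: 16 = Z + 1, so Z = 15.
Z = 15 is phosphorus, so the species is P-31.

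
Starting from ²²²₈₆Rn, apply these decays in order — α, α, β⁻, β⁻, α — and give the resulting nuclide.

Pb-210

Start: (A, Z) = (222, 86).
After α: (218, 84).
After α: (214, 82).
After β⁻: (214, 83).
After β⁻: (214, 84).
After α: (210, 82).
Z = 82 is lead.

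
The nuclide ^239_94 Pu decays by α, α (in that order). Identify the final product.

Th-231

Start: (A, Z) = (239, 94).
After α: (235, 92).
After α: (231, 90).
Z = 90 is thorium.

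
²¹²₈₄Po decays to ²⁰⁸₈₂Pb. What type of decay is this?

alpha decay

ΔA = 208 − 212 = -4; ΔZ = 82 − 84 = -2.
A drops by 4 and Z drops by 2 — the signature of alpha emission.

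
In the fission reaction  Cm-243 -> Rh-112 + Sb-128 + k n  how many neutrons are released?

3

Conserve mass number: 243 = 112 + 128 + k, so k = 243 − 240 = 3.
Check atomic number: 96 = 45 + 51 + 0 = 96. ✓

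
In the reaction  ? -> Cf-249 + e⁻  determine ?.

Conserve mass number: A = 249 + 0, so A = 249.
Conserve atomic number: Z = 98 − 1, so Z = 97.
Z = 97 is berkelium, so the species is Bk-249.

Bk-249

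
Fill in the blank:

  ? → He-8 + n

Conserve mass number: A = 8 + 1, so A = 9.
Conserve atomic number: Z = 2 + 0, so Z = 2.
Z = 2 is helium, so the species is He-9.

He-9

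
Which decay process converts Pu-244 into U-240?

ΔA = 240 − 244 = -4; ΔZ = 92 − 94 = -2.
A drops by 4 and Z drops by 2 — the signature of alpha emission.

alpha decay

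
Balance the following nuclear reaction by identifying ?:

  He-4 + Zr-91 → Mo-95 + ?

Conserve mass number: 4 + 91 = 95 + A, so A = 0.
Conserve atomic number: 2 + 40 = 42 + Z, so Z = 0.
A = 0 and Z = 0 is γ — a gamma ray.

gamma ray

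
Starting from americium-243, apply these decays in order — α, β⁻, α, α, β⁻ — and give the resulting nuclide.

Pa-231

Start: (A, Z) = (243, 95).
After α: (239, 93).
After β⁻: (239, 94).
After α: (235, 92).
After α: (231, 90).
After β⁻: (231, 91).
Z = 91 is protactinium.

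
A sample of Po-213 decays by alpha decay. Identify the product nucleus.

Alpha decay: mass number changes by -4, atomic number by -2.
A: 213 − 4 = 209; Z: 84 − 2 = 82.
Z = 82 is lead, so the daughter is Pb-209.

Pb-209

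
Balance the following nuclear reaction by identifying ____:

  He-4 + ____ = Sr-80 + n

Conserve mass number: 4 + A = 80 + 1, so A = 77.
Conserve atomic number: 2 + Z = 38 + 0, so Z = 36.
Z = 36 is krypton, so the species is Kr-77.

Kr-77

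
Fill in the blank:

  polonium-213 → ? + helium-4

Pb-209

Conserve mass number: 213 = A + 4, so A = 209.
Conserve atomic number: 84 = Z + 2, so Z = 82.
Z = 82 is lead, so the species is lead-209.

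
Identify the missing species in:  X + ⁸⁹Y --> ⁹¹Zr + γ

Conserve mass number: A + 89 = 91 + 0, so A = 2.
Conserve atomic number: Z + 39 = 40 + 0, so Z = 1.
A = 2 and Z = 1 is ²H — a deuteron.

deuteron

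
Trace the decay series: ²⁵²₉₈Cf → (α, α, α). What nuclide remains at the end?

U-240

Start: (A, Z) = (252, 98).
After α: (248, 96).
After α: (244, 94).
After α: (240, 92).
Z = 92 is uranium.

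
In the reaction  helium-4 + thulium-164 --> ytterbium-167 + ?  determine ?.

proton

Conserve mass number: 4 + 164 = 167 + A, so A = 1.
Conserve atomic number: 2 + 69 = 70 + Z, so Z = 1.
A = 1 and Z = 1 is hydrogen-1 — a proton.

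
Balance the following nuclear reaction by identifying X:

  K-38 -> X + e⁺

Conserve mass number: 38 = A + 0, so A = 38.
Conserve atomic number: 19 = Z + 1, so Z = 18.
Z = 18 is argon, so the species is Ar-38.

Ar-38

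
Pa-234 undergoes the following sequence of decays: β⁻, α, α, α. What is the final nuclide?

Rn-222

Start: (A, Z) = (234, 91).
After β⁻: (234, 92).
After α: (230, 90).
After α: (226, 88).
After α: (222, 86).
Z = 86 is radon.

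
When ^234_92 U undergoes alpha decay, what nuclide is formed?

Alpha decay: mass number changes by -4, atomic number by -2.
A: 234 − 4 = 230; Z: 92 − 2 = 90.
Z = 90 is thorium, so the daughter is ^230_90 Th.

Th-230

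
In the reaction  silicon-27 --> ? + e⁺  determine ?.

Al-27

Conserve mass number: 27 = A + 0, so A = 27.
Conserve atomic number: 14 = Z + 1, so Z = 13.
Z = 13 is aluminium, so the species is aluminium-27.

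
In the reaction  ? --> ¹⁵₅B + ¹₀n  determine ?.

Conserve mass number: A = 15 + 1, so A = 16.
Conserve atomic number: Z = 5 + 0, so Z = 5.
Z = 5 is boron, so the species is ¹⁶₅B.

B-16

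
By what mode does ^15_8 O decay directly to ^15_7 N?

beta-plus decay or electron capture

ΔA = 15 − 15 = 0; ΔZ = 7 − 8 = -1.
A is unchanged and Z drops by 1 — a proton has become a neutron (β⁺ emission or electron capture).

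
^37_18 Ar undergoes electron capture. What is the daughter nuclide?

Electron capture: mass number changes by +0, atomic number by -1.
A: 37 = 37; Z: 18 − 1 = 17.
Z = 17 is chlorine, so the daughter is ^37_17 Cl.

Cl-37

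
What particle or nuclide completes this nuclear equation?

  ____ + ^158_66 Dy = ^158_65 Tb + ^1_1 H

Conserve mass number: A + 158 = 158 + 1, so A = 1.
Conserve atomic number: Z + 66 = 65 + 1, so Z = 0.
A = 1 and Z = 0 is ^1_0 n — a neutron.

neutron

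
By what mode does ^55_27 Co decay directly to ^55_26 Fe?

beta-plus decay or electron capture

ΔA = 55 − 55 = 0; ΔZ = 26 − 27 = -1.
A is unchanged and Z drops by 1 — a proton has become a neutron (β⁺ emission or electron capture).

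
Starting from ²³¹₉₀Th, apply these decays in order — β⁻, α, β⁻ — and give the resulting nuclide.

Start: (A, Z) = (231, 90).
After β⁻: (231, 91).
After α: (227, 89).
After β⁻: (227, 90).
Z = 90 is thorium.

Th-227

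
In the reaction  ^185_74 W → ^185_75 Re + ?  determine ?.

beta-minus particle

Conserve mass number: 185 = 185 + A, so A = 0.
Conserve atomic number: 74 = 75 + Z, so Z = -1.
A = 0 and Z = -1 is ^0_-1 e — a beta-minus particle.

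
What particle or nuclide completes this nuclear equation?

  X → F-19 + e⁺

Ne-19

Conserve mass number: A = 19 + 0, so A = 19.
Conserve atomic number: Z = 9 + 1, so Z = 10.
Z = 10 is neon, so the species is Ne-19.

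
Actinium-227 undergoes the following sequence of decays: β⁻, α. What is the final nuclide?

Start: (A, Z) = (227, 89).
After β⁻: (227, 90).
After α: (223, 88).
Z = 88 is radium.

Ra-223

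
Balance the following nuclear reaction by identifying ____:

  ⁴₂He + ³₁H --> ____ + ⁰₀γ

Li-7

Conserve mass number: 4 + 3 = A + 0, so A = 7.
Conserve atomic number: 2 + 1 = Z + 0, so Z = 3.
Z = 3 is lithium, so the species is ⁷₃Li.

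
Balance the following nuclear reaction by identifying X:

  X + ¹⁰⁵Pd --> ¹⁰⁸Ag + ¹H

alpha particle

Conserve mass number: A + 105 = 108 + 1, so A = 4.
Conserve atomic number: Z + 46 = 47 + 1, so Z = 2.
A = 4 and Z = 2 is ⁴He — an alpha particle.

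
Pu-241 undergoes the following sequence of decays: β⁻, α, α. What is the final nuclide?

Start: (A, Z) = (241, 94).
After β⁻: (241, 95).
After α: (237, 93).
After α: (233, 91).
Z = 91 is protactinium.

Pa-233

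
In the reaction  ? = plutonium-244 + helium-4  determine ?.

Cm-248

Conserve mass number: A = 244 + 4, so A = 248.
Conserve atomic number: Z = 94 + 2, so Z = 96.
Z = 96 is curium, so the species is curium-248.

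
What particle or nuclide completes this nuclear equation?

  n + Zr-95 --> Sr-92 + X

Conserve mass number: 1 + 95 = 92 + A, so A = 4.
Conserve atomic number: 0 + 40 = 38 + Z, so Z = 2.
A = 4 and Z = 2 is He-4 — an alpha particle.

alpha particle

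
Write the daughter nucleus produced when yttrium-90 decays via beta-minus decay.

Zr-90

Beta-minus decay: mass number changes by +0, atomic number by +1.
A: 90 = 90; Z: 39 + 1 = 40.
Z = 40 is zirconium, so the daughter is zirconium-90.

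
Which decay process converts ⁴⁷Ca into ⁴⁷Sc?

beta-minus decay

ΔA = 47 − 47 = 0; ΔZ = 21 − 20 = +1.
A is unchanged and Z rises by 1 — a neutron has become a proton (β⁻ decay).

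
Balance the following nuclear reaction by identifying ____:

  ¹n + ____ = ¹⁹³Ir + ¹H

Conserve mass number: 1 + A = 193 + 1, so A = 193.
Conserve atomic number: 0 + Z = 77 + 1, so Z = 78.
Z = 78 is platinum, so the species is ¹⁹³Pt.

Pt-193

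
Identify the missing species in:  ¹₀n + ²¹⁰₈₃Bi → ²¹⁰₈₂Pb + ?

Conserve mass number: 1 + 210 = 210 + A, so A = 1.
Conserve atomic number: 0 + 83 = 82 + Z, so Z = 1.
A = 1 and Z = 1 is ¹₁H — a proton.

proton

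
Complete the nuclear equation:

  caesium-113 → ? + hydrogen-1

Conserve mass number: 113 = A + 1, so A = 112.
Conserve atomic number: 55 = Z + 1, so Z = 54.
Z = 54 is xenon, so the species is xenon-112.

Xe-112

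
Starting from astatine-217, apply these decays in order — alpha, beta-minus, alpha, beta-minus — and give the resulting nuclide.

Bi-209

Start: (A, Z) = (217, 85).
After α: (213, 83).
After β⁻: (213, 84).
After α: (209, 82).
After β⁻: (209, 83).
Z = 83 is bismuth.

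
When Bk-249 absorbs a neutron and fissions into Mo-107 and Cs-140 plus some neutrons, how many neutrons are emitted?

3

Conserve mass number: 250 = 107 + 140 + k, so k = 250 − 247 = 3.
Check atomic number: 97 = 42 + 55 + 0 = 97. ✓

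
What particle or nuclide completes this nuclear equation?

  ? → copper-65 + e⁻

Ni-65

Conserve mass number: A = 65 + 0, so A = 65.
Conserve atomic number: Z = 29 − 1, so Z = 28.
Z = 28 is nickel, so the species is nickel-65.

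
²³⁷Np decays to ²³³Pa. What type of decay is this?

ΔA = 233 − 237 = -4; ΔZ = 91 − 93 = -2.
A drops by 4 and Z drops by 2 — the signature of alpha emission.

alpha decay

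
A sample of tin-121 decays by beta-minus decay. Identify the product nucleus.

Beta-minus decay: mass number changes by +0, atomic number by +1.
A: 121 = 121; Z: 50 + 1 = 51.
Z = 51 is antimony, so the daughter is antimony-121.

Sb-121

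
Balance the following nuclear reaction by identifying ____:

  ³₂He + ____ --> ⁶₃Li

Conserve mass number: 3 + A = 6, so A = 3.
Conserve atomic number: 2 + Z = 3, so Z = 1.
A = 3 and Z = 1 is ³₁H — a triton.

triton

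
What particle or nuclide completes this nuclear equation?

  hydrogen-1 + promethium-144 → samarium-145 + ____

gamma ray

Conserve mass number: 1 + 144 = 145 + A, so A = 0.
Conserve atomic number: 1 + 61 = 62 + Z, so Z = 0.
A = 0 and Z = 0 is γ — a gamma ray.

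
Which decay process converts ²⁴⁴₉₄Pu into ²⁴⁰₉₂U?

ΔA = 240 − 244 = -4; ΔZ = 92 − 94 = -2.
A drops by 4 and Z drops by 2 — the signature of alpha emission.

alpha decay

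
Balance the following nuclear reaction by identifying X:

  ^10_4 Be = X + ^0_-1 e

Conserve mass number: 10 = A + 0, so A = 10.
Conserve atomic number: 4 = Z − 1, so Z = 5.
Z = 5 is boron, so the species is ^10_5 B.

B-10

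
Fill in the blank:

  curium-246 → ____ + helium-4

Pu-242

Conserve mass number: 246 = A + 4, so A = 242.
Conserve atomic number: 96 = Z + 2, so Z = 94.
Z = 94 is plutonium, so the species is plutonium-242.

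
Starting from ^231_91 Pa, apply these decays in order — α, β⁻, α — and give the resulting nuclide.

Start: (A, Z) = (231, 91).
After α: (227, 89).
After β⁻: (227, 90).
After α: (223, 88).
Z = 88 is radium.

Ra-223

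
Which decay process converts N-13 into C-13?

beta-plus decay or electron capture

ΔA = 13 − 13 = 0; ΔZ = 6 − 7 = -1.
A is unchanged and Z drops by 1 — a proton has become a neutron (β⁺ emission or electron capture).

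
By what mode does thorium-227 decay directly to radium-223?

alpha decay

ΔA = 223 − 227 = -4; ΔZ = 88 − 90 = -2.
A drops by 4 and Z drops by 2 — the signature of alpha emission.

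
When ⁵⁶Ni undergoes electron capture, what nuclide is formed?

Co-56

Electron capture: mass number changes by +0, atomic number by -1.
A: 56 = 56; Z: 28 − 1 = 27.
Z = 27 is cobalt, so the daughter is ⁵⁶Co.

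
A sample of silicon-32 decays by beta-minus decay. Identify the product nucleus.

P-32

Beta-minus decay: mass number changes by +0, atomic number by +1.
A: 32 = 32; Z: 14 + 1 = 15.
Z = 15 is phosphorus, so the daughter is phosphorus-32.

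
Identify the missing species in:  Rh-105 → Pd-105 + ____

Conserve mass number: 105 = 105 + A, so A = 0.
Conserve atomic number: 45 = 46 + Z, so Z = -1.
A = 0 and Z = -1 is e⁻ — a beta-minus particle.

beta-minus particle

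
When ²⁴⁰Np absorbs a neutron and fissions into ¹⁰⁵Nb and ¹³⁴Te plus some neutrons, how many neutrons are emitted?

2

Conserve mass number: 241 = 105 + 134 + k, so k = 241 − 239 = 2.
Check atomic number: 93 = 41 + 52 + 0 = 93. ✓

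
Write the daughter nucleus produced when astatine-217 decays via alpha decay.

Alpha decay: mass number changes by -4, atomic number by -2.
A: 217 − 4 = 213; Z: 85 − 2 = 83.
Z = 83 is bismuth, so the daughter is bismuth-213.

Bi-213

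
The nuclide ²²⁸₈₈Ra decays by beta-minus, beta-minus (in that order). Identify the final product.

Th-228

Start: (A, Z) = (228, 88).
After β⁻: (228, 89).
After β⁻: (228, 90).
Z = 90 is thorium.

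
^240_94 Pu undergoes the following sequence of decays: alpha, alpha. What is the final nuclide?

Start: (A, Z) = (240, 94).
After α: (236, 92).
After α: (232, 90).
Z = 90 is thorium.

Th-232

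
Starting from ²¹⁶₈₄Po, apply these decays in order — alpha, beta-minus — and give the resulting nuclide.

Bi-212

Start: (A, Z) = (216, 84).
After α: (212, 82).
After β⁻: (212, 83).
Z = 83 is bismuth.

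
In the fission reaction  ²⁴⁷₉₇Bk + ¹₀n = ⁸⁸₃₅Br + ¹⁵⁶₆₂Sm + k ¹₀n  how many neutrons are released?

Conserve mass number: 248 = 88 + 156 + k, so k = 248 − 244 = 4.
Check atomic number: 97 = 35 + 62 + 0 = 97. ✓

4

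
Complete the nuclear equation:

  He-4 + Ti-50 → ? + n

Cr-53

Conserve mass number: 4 + 50 = A + 1, so A = 53.
Conserve atomic number: 2 + 22 = Z + 0, so Z = 24.
Z = 24 is chromium, so the species is Cr-53.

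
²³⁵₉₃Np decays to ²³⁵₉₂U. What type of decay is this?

beta-plus decay or electron capture

ΔA = 235 − 235 = 0; ΔZ = 92 − 93 = -1.
A is unchanged and Z drops by 1 — a proton has become a neutron (β⁺ emission or electron capture).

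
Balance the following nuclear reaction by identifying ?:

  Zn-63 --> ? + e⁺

Cu-63

Conserve mass number: 63 = A + 0, so A = 63.
Conserve atomic number: 30 = Z + 1, so Z = 29.
Z = 29 is copper, so the species is Cu-63.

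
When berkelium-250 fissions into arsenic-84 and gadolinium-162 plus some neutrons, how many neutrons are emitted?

4

Conserve mass number: 250 = 84 + 162 + k, so k = 250 − 246 = 4.
Check atomic number: 97 = 33 + 64 + 0 = 97. ✓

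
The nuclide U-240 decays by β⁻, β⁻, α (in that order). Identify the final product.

Start: (A, Z) = (240, 92).
After β⁻: (240, 93).
After β⁻: (240, 94).
After α: (236, 92).
Z = 92 is uranium.

U-236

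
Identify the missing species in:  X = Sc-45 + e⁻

Ca-45

Conserve mass number: A = 45 + 0, so A = 45.
Conserve atomic number: Z = 21 − 1, so Z = 20.
Z = 20 is calcium, so the species is Ca-45.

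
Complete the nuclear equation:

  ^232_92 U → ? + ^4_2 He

Th-228

Conserve mass number: 232 = A + 4, so A = 228.
Conserve atomic number: 92 = Z + 2, so Z = 90.
Z = 90 is thorium, so the species is ^228_90 Th.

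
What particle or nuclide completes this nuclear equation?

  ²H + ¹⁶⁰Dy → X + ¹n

Conserve mass number: 2 + 160 = A + 1, so A = 161.
Conserve atomic number: 1 + 66 = Z + 0, so Z = 67.
Z = 67 is holmium, so the species is ¹⁶¹Ho.

Ho-161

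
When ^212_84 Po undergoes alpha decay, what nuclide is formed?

Pb-208

Alpha decay: mass number changes by -4, atomic number by -2.
A: 212 − 4 = 208; Z: 84 − 2 = 82.
Z = 82 is lead, so the daughter is ^208_82 Pb.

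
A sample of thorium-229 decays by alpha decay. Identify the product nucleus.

Alpha decay: mass number changes by -4, atomic number by -2.
A: 229 − 4 = 225; Z: 90 − 2 = 88.
Z = 88 is radium, so the daughter is radium-225.

Ra-225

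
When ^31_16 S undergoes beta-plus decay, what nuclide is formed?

Beta-plus decay: mass number changes by +0, atomic number by -1.
A: 31 = 31; Z: 16 − 1 = 15.
Z = 15 is phosphorus, so the daughter is ^31_15 P.

P-31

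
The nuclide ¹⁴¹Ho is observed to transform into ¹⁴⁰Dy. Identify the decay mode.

ΔA = 140 − 141 = -1; ΔZ = 66 − 67 = -1.
A drops by 1 and Z drops by 1 — a proton was emitted.

proton emission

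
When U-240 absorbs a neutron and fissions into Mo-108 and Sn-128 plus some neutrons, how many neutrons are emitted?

5

Conserve mass number: 241 = 108 + 128 + k, so k = 241 − 236 = 5.
Check atomic number: 92 = 42 + 50 + 0 = 92. ✓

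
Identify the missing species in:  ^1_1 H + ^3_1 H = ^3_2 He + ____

Conserve mass number: 1 + 3 = 3 + A, so A = 1.
Conserve atomic number: 1 + 1 = 2 + Z, so Z = 0.
A = 1 and Z = 0 is ^1_0 n — a neutron.

neutron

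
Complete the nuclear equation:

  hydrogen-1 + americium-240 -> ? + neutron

Conserve mass number: 1 + 240 = A + 1, so A = 240.
Conserve atomic number: 1 + 95 = Z + 0, so Z = 96.
Z = 96 is curium, so the species is curium-240.

Cm-240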